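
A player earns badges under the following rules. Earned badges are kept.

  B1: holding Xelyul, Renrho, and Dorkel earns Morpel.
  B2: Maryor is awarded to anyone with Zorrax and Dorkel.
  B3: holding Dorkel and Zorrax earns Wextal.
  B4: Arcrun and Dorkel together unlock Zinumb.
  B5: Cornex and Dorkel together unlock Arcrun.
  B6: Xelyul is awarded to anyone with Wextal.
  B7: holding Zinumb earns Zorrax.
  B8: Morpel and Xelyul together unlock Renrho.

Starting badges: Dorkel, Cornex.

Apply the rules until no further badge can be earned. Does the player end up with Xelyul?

With Cornex and Dorkel, Arcrun is earned (B5).
With Arcrun and Dorkel, Zinumb is earned (B4).
With Zinumb, Zorrax is earned (B7).
With Dorkel and Zorrax, Wextal is earned (B3).
With Wextal, Xelyul is earned (B6).

Yes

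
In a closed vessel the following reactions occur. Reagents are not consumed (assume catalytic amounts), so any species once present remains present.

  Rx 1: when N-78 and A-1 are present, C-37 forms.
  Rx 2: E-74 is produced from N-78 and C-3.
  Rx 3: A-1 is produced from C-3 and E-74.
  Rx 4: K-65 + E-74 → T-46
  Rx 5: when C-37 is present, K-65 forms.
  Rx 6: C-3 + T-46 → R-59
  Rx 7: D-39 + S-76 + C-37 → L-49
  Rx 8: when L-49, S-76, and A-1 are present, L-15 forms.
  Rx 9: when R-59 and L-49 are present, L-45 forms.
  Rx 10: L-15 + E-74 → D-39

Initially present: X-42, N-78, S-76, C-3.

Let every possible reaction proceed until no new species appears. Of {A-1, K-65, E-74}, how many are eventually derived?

N-78 and C-3 present → E-74 forms (Rx 2).
C-3 and E-74 present → A-1 forms (Rx 3).
N-78 and A-1 present → C-37 forms (Rx 1).
C-37 present → K-65 forms (Rx 5).
A-1: reached.
K-65: reached.
E-74: reached.
All 3 are reached.

3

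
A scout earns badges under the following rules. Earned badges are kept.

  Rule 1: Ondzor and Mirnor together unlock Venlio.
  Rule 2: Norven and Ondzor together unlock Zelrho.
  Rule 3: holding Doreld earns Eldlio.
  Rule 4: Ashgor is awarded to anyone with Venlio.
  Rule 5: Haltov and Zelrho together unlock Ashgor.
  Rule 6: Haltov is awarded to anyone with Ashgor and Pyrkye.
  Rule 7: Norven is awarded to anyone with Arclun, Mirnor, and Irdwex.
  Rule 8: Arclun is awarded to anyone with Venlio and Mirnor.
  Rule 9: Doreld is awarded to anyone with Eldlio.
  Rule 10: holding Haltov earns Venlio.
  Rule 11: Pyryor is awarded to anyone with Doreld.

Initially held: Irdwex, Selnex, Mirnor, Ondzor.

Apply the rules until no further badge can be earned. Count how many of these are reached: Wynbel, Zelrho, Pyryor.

1

With Ondzor and Mirnor, Venlio is earned (Rule 1).
With Venlio and Mirnor, Arclun is earned (Rule 8).
With Arclun, Mirnor, and Irdwex, Norven is earned (Rule 7).
With Norven and Ondzor, Zelrho is earned (Rule 2).
No rule produces Wynbel, and it is not given.
Zelrho: reached.
Pyryor would need Doreld (Rule 11), but Doreld is never earned.
Reached: Zelrho — 1 of the 3.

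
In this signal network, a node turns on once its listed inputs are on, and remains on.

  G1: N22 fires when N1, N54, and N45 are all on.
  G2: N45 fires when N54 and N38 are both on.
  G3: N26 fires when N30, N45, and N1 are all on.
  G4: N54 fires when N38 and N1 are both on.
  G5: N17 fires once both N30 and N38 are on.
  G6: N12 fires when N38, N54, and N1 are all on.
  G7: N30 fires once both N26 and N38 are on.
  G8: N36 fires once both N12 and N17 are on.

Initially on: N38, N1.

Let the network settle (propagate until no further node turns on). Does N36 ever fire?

N36 would need N12 and N17 (G8), but N17 never turns on.

No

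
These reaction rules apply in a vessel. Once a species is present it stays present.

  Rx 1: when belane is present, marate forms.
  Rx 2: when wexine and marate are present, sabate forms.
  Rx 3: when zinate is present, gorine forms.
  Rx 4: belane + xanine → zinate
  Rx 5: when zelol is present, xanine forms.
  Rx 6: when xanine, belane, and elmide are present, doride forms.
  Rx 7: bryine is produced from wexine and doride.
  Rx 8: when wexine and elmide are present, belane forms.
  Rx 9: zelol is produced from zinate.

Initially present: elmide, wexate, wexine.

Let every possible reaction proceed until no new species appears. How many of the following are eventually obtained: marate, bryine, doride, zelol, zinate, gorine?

wexine and elmide present → belane forms (Rx 8).
belane present → marate forms (Rx 1).
marate: reached.
bryine would need wexine and doride (Rx 7), but doride never forms.
doride would need xanine, belane, and elmide (Rx 6), but xanine never forms.
zelol would need zinate (Rx 9), but zinate never forms.
zinate would need belane and xanine (Rx 4), but xanine never forms.
gorine would need zinate (Rx 3), but zinate never forms.
Reached: marate — 1 of the 6.

1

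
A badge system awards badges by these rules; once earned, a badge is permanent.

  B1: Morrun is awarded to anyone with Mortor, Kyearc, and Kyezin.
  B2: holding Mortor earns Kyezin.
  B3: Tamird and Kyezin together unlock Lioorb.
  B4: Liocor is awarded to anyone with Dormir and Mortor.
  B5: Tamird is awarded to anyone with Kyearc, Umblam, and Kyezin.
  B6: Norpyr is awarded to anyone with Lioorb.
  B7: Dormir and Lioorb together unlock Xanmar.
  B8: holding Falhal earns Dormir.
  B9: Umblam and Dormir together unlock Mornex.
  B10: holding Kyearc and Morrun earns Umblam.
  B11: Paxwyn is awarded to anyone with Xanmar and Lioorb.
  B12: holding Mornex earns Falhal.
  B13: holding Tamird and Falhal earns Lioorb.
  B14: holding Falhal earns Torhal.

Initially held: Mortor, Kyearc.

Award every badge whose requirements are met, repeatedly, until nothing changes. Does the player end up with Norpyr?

Yes

With Mortor, Kyezin is earned (B2).
With Mortor, Kyearc, and Kyezin, Morrun is earned (B1).
With Kyearc and Morrun, Umblam is earned (B10).
With Kyearc, Umblam, and Kyezin, Tamird is earned (B5).
With Tamird and Kyezin, Lioorb is earned (B3).
With Lioorb, Norpyr is earned (B6).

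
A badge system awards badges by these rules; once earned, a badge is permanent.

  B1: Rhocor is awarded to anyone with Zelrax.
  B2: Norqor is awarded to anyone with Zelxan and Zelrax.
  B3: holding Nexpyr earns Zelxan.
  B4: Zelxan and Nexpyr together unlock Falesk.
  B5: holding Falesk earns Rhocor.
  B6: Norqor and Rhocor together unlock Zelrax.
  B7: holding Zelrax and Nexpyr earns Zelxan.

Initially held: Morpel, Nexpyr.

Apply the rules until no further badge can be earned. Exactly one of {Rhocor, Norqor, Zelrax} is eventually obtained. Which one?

Rhocor

With Nexpyr, Zelxan is earned (B3).
With Zelxan and Nexpyr, Falesk is earned (B4).
With Falesk, Rhocor is earned (B5).
Zelrax would need Norqor and Rhocor (B6), but Norqor is never earned. Norqor would need Zelxan and Zelrax (B2), but Zelrax is never earned.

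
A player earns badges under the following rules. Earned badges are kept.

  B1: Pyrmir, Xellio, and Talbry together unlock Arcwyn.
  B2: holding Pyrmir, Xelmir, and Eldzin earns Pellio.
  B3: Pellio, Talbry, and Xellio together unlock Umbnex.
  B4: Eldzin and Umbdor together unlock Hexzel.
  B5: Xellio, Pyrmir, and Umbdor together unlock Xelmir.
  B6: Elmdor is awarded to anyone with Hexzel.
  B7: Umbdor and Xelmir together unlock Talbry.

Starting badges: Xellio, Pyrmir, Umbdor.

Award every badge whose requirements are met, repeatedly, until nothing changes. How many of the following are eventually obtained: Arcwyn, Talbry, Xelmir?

3

With Xellio, Pyrmir, and Umbdor, Xelmir is earned (B5).
With Umbdor and Xelmir, Talbry is earned (B7).
With Pyrmir, Xellio, and Talbry, Arcwyn is earned (B1).
Arcwyn: reached.
Talbry: reached.
Xelmir: reached.
All 3 are reached.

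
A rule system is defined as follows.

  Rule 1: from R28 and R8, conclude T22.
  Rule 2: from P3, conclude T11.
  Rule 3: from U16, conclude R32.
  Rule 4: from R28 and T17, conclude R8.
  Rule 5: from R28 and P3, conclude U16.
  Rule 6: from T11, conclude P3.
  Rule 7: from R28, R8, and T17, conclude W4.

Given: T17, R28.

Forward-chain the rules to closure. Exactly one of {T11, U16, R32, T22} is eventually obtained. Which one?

T22

R28 and T17 hold, so R8 follows (Rule 4).
R28 and R8 hold, so T22 follows (Rule 1).
R32 would need U16 (Rule 3), but U16 is never established. T11 would need P3 (Rule 2), but P3 is never established. U16 would need R28 and P3 (Rule 5), but P3 is never established.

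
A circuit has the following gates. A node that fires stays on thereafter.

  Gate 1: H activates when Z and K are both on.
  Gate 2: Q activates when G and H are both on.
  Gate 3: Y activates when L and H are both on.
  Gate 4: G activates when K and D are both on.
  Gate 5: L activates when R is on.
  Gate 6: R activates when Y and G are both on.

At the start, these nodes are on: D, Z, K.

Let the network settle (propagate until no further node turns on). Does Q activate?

Yes

Gate 1: Z and K on → H on.
Gate 4: K and D on → G on.
G and H are on, so Q activates (Gate 2).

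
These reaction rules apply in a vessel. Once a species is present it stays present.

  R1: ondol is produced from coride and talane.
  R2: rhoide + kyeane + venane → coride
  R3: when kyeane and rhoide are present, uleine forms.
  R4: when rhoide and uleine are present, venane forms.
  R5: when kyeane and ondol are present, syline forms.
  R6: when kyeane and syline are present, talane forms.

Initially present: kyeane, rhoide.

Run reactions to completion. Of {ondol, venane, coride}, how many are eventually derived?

2

kyeane and rhoide present → uleine forms (R3).
rhoide and uleine present → venane forms (R4).
rhoide, kyeane, and venane present → coride forms (R2).
ondol would need coride and talane (R1), but talane never forms.
venane: reached.
coride: reached.
Reached: venane and coride — 2 of the 3.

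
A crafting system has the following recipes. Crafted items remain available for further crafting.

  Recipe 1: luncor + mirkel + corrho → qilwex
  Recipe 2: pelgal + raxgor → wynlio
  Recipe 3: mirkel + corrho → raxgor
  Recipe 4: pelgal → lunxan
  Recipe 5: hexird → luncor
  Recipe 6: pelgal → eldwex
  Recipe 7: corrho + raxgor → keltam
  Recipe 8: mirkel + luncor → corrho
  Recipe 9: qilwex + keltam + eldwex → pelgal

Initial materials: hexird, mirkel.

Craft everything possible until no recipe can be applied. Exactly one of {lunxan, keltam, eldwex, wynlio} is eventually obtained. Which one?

keltam

Using Recipe 5, hexird makes luncor.
mirkel + luncor → corrho (Recipe 8).
mirkel + corrho → raxgor (Recipe 3).
Using Recipe 7, corrho and raxgor make keltam.
eldwex would need pelgal (Recipe 6), but pelgal is never obtained. lunxan would need pelgal (Recipe 4), but pelgal is never obtained. wynlio would need pelgal and raxgor (Recipe 2), but pelgal is never obtained.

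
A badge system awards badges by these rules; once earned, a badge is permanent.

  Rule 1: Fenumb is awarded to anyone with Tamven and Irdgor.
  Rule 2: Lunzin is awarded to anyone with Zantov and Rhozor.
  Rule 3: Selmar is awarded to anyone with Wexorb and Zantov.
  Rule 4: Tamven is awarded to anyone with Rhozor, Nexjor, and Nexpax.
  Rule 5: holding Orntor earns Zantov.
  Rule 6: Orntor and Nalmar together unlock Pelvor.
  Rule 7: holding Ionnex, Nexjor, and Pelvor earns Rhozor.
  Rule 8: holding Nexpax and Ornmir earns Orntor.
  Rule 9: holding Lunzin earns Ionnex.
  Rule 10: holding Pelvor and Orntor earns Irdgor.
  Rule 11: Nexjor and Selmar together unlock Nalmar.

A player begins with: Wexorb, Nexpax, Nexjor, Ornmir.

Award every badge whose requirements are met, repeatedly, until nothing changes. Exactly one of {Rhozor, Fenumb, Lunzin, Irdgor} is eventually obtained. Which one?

Irdgor

With Nexpax and Ornmir, Orntor is earned (Rule 8).
With Orntor, Zantov is earned (Rule 5).
With Wexorb and Zantov, Selmar is earned (Rule 3).
With Nexjor and Selmar, Nalmar is earned (Rule 11).
With Orntor and Nalmar, Pelvor is earned (Rule 6).
With Pelvor and Orntor, Irdgor is earned (Rule 10).
Lunzin would need Zantov and Rhozor (Rule 2), but Rhozor is never earned. Fenumb would need Tamven and Irdgor (Rule 1), but Tamven is never earned. Rhozor would need Ionnex, Nexjor, and Pelvor (Rule 7), but Ionnex is never earned.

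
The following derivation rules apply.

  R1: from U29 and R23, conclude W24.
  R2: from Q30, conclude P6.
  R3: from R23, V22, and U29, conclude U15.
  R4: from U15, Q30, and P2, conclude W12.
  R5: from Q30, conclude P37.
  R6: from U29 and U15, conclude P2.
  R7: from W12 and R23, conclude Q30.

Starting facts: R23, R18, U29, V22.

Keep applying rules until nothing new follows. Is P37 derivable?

P37 would need Q30 (R5), but Q30 is never established.

No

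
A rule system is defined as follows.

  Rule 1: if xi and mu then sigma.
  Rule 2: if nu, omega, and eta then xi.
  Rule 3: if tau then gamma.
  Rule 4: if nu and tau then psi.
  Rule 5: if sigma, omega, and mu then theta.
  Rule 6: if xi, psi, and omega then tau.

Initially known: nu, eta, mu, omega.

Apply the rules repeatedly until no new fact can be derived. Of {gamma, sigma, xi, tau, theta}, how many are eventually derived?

From nu, omega, and eta, Rule 2 gives xi.
xi and mu hold, so sigma follows (Rule 1).
sigma, omega, and mu hold, so theta follows (Rule 5).
gamma would need tau (Rule 3), but tau is never established.
sigma: reached.
xi: reached.
tau would need xi, psi, and omega (Rule 6), but psi is never established.
theta: reached.
Reached: sigma, xi, and theta — 3 of the 5.

3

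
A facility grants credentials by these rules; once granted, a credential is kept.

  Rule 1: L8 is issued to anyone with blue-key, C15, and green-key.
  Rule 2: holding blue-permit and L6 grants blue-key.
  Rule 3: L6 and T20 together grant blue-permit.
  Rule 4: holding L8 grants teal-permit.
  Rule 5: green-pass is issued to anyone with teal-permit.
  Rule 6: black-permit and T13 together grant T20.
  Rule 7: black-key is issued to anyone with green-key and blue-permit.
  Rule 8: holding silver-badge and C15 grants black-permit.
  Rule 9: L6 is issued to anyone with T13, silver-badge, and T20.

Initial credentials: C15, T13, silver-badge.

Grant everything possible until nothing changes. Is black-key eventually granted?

No

black-key would need green-key and blue-permit (Rule 7), but green-key is never granted.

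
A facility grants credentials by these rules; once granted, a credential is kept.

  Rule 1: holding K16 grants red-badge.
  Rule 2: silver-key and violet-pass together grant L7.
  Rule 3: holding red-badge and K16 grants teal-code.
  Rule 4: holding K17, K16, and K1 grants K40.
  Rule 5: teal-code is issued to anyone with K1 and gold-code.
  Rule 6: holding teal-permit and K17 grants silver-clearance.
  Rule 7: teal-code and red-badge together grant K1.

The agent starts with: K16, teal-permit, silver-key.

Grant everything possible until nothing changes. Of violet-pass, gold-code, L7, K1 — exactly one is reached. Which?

Holding K16 grants red-badge (Rule 1).
Holding red-badge and K16 grants teal-code (Rule 3).
Holding teal-code and red-badge grants K1 (Rule 7).
No rule produces violet-pass, and it is not given. No rule produces gold-code, and it is not given. L7 would need silver-key and violet-pass (Rule 2), but violet-pass is never granted.

K1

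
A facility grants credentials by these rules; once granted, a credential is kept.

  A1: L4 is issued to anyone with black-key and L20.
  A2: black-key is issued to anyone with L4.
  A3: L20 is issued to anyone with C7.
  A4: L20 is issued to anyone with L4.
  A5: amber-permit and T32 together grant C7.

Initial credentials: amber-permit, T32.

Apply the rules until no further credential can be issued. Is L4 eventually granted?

L4 would need black-key and L20 (A1), but black-key is never granted.

No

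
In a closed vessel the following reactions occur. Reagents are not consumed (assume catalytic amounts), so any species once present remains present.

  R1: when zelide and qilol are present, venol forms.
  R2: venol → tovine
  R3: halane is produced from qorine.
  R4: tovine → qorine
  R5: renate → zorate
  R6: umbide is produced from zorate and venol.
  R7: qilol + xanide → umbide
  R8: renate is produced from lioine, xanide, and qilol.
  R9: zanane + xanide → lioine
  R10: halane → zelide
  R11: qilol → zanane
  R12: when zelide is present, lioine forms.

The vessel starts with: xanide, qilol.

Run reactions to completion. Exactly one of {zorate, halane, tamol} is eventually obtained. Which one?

zorate

qilol present → zanane forms (R11).
zanane and xanide present → lioine forms (R9).
lioine, xanide, and qilol present → renate forms (R8).
renate present → zorate forms (R5).
No rule produces tamol, and it is not given. halane would need qorine (R3), but qorine never forms.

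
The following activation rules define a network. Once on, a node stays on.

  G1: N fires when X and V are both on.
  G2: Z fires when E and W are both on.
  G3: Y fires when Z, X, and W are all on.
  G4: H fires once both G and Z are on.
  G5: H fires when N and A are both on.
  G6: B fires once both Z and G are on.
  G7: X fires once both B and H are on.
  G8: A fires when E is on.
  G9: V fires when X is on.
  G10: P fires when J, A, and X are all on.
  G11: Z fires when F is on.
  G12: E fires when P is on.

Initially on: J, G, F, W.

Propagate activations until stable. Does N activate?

Yes

G11: F on → Z on.
G6: Z and G on → B on.
G4: G and Z on → H on.
G7: B and H on → X on.
X is on, so V fires (G9).
G1: X and V on → N on.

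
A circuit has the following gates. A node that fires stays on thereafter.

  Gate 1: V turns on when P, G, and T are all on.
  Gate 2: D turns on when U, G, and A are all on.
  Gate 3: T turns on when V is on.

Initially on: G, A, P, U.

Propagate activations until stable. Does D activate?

Yes

U, G, and A are on, so D turns on (Gate 2).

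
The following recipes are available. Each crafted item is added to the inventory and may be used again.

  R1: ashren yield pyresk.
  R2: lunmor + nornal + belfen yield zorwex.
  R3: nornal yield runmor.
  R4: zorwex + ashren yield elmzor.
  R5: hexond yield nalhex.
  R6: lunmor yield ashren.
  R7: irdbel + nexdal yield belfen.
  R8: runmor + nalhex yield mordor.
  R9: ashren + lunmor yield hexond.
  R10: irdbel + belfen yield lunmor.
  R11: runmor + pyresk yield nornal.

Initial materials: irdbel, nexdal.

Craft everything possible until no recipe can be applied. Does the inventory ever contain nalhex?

irdbel + nexdal → belfen (R7).
irdbel + belfen → lunmor (R10).
lunmor → ashren (R6).
ashren + lunmor → hexond (R9).
Using R5, hexond makes nalhex.

Yes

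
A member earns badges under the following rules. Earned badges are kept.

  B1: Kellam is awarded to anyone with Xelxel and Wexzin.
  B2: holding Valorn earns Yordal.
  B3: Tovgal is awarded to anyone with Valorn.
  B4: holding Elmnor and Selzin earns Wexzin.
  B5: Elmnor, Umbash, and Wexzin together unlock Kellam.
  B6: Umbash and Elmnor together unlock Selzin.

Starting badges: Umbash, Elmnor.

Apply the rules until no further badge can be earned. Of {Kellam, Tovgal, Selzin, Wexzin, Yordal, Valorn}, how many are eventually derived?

3

With Umbash and Elmnor, Selzin is earned (B6).
With Elmnor and Selzin, Wexzin is earned (B4).
With Elmnor, Umbash, and Wexzin, Kellam is earned (B5).
Kellam: reached.
Tovgal would need Valorn (B3), but Valorn is never earned.
Selzin: reached.
Wexzin: reached.
Yordal would need Valorn (B2), but Valorn is never earned.
No rule produces Valorn, and it is not given.
Reached: Kellam, Selzin, and Wexzin — 3 of the 6.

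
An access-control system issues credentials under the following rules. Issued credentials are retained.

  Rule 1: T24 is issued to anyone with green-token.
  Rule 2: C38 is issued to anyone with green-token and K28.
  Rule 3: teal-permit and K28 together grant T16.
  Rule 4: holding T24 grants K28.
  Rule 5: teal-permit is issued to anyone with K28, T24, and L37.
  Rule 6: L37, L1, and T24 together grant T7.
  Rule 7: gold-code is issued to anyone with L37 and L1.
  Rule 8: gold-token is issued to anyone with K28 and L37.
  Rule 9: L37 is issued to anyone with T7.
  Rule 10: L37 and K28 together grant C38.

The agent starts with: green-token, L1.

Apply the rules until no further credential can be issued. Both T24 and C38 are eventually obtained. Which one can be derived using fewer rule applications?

T24: Holding green-token grants T24 (Rule 1). [1 rule application]
C38: Holding green-token grants T24 (Rule 1). Holding T24 grants K28 (Rule 4). Holding green-token and K28 grants C38 (Rule 2). [3 rule applications]
T24 needs fewer.

T24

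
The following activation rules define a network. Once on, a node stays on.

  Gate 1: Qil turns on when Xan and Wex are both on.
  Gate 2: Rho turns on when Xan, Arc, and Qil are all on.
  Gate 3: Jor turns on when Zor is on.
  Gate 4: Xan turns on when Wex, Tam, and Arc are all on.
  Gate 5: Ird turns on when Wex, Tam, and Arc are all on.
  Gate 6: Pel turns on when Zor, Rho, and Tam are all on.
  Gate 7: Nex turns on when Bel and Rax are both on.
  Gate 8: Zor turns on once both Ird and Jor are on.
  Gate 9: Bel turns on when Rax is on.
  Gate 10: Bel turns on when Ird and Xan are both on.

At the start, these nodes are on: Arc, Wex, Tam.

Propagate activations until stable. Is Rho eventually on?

Gate 4: Wex, Tam, and Arc on → Xan on.
Gate 1: Xan and Wex on → Qil on.
Gate 2: Xan, Arc, and Qil on → Rho on.

Yes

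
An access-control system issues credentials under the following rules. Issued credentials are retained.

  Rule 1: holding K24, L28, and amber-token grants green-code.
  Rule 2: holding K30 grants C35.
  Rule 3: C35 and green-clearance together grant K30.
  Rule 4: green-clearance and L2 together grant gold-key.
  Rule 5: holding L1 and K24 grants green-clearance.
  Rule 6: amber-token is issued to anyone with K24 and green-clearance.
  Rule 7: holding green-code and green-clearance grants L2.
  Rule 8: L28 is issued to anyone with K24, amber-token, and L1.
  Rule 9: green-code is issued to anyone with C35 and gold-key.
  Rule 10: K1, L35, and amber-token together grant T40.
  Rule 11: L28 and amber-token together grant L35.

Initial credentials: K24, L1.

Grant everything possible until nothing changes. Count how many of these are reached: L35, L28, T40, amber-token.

3

Holding L1 and K24 grants green-clearance (Rule 5).
Holding K24 and green-clearance grants amber-token (Rule 6).
Holding K24, amber-token, and L1 grants L28 (Rule 8).
Holding L28 and amber-token grants L35 (Rule 11).
L35: reached.
L28: reached.
T40 would need K1, L35, and amber-token (Rule 10), but K1 is never granted.
amber-token: reached.
Reached: L35, L28, and amber-token — 3 of the 4.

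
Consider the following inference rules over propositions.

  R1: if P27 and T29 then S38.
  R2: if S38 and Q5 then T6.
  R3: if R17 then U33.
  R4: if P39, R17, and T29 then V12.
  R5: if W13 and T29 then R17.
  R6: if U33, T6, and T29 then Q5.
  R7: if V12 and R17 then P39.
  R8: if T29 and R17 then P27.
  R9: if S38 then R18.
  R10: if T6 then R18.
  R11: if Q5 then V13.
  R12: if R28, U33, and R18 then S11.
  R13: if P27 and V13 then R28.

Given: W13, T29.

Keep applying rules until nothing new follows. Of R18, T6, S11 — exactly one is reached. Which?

W13 and T29 hold, so R17 follows (R5).
T29 and R17 hold, so P27 follows (R8).
From P27 and T29, R1 gives S38.
S38 holds, so R18 follows (R9).
T6 would need S38 and Q5 (R2), but Q5 is never established. S11 would need R28, U33, and R18 (R12), but R28 is never established.

R18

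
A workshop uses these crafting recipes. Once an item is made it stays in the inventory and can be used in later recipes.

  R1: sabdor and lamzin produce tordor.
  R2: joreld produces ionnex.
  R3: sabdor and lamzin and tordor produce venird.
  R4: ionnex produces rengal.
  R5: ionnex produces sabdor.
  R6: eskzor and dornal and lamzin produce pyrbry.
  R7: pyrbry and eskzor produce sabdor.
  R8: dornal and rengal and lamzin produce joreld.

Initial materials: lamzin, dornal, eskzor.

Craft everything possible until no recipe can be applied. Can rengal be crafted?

No

rengal would need ionnex (R4), but ionnex is never obtained.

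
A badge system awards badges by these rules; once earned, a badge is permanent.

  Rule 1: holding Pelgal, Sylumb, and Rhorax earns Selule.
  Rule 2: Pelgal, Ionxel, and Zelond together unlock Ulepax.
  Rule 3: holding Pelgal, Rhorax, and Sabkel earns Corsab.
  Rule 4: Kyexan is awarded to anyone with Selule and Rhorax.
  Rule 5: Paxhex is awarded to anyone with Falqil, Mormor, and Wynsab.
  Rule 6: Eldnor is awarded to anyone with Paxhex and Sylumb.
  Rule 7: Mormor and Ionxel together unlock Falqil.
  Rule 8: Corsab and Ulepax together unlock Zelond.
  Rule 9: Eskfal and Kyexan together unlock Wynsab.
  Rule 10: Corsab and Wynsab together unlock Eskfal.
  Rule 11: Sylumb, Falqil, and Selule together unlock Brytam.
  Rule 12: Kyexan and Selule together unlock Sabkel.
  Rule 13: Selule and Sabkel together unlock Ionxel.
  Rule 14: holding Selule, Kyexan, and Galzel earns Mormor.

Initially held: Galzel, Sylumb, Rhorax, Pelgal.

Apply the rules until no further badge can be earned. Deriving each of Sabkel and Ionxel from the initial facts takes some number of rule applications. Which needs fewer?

Sabkel: With Pelgal, Sylumb, and Rhorax, Selule is earned (Rule 1). With Selule and Rhorax, Kyexan is earned (Rule 4). With Kyexan and Selule, Sabkel is earned (Rule 12). [3 rule applications]
Ionxel: With Pelgal, Sylumb, and Rhorax, Selule is earned (Rule 1). With Selule and Rhorax, Kyexan is earned (Rule 4). With Kyexan and Selule, Sabkel is earned (Rule 12). With Selule and Sabkel, Ionxel is earned (Rule 13). [4 rule applications]
Sabkel needs fewer.

Sabkel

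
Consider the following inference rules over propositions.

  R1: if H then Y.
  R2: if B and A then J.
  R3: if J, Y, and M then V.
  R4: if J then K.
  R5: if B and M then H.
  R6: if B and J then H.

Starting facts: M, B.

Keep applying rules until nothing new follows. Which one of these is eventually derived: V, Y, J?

B and M hold, so H follows (R5).
H holds, so Y follows (R1).
J would need B and A (R2), but A is never established. V would need J, Y, and M (R3), but J is never established.

Y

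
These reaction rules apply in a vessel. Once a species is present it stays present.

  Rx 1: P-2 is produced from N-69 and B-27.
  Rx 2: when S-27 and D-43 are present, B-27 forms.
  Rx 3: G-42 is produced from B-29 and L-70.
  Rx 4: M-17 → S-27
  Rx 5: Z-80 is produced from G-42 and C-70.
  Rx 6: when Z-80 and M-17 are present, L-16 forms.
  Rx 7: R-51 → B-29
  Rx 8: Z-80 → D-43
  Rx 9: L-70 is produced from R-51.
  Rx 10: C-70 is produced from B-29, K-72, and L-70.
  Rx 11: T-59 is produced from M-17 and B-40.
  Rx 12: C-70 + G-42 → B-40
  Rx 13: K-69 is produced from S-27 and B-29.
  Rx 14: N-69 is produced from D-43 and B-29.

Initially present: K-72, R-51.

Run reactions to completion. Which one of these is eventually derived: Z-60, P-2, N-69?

N-69

R-51 present → L-70 forms (Rx 9).
R-51 present → B-29 forms (Rx 7).
B-29, K-72, and L-70 present → C-70 forms (Rx 10).
B-29 and L-70 present → G-42 forms (Rx 3).
G-42 and C-70 present → Z-80 forms (Rx 5).
Z-80 present → D-43 forms (Rx 8).
D-43 and B-29 present → N-69 forms (Rx 14).
P-2 would need N-69 and B-27 (Rx 1), but B-27 never forms. No rule produces Z-60, and it is not given.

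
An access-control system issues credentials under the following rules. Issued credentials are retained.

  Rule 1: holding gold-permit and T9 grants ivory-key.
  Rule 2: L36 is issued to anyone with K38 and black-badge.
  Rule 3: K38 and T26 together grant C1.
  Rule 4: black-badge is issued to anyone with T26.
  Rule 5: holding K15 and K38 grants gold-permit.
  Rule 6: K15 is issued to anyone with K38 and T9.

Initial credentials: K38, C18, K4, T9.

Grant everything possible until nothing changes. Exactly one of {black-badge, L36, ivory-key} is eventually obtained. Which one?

Holding K38 and T9 grants K15 (Rule 6).
Holding K15 and K38 grants gold-permit (Rule 5).
Holding gold-permit and T9 grants ivory-key (Rule 1).
L36 would need K38 and black-badge (Rule 2), but black-badge is never granted. black-badge would need T26 (Rule 4), but T26 is never granted.

ivory-key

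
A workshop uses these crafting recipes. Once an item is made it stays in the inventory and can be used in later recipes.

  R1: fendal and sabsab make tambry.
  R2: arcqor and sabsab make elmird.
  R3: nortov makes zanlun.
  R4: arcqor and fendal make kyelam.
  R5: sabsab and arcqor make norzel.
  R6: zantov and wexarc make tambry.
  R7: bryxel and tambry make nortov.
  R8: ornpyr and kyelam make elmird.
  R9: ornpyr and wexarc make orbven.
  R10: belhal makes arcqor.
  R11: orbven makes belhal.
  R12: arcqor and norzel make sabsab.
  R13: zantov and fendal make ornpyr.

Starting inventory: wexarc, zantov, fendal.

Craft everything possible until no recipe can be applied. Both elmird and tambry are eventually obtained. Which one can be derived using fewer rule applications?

tambry: zantov and wexarc → tambry (R6). [1 rule application]
elmird: Using R13, zantov and fendal make ornpyr. ornpyr and wexarc → orbven (R9). Using R11, orbven makes belhal. belhal → arcqor (R10). arcqor and fendal → kyelam (R4). ornpyr and kyelam → elmird (R8). [6 rule applications]
tambry needs fewer.

tambry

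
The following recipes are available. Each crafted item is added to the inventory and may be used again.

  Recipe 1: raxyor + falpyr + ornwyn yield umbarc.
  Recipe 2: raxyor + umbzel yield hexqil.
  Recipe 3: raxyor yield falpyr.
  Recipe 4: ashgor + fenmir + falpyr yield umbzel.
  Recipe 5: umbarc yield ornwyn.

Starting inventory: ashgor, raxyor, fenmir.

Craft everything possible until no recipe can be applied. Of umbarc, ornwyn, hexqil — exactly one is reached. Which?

raxyor → falpyr (Recipe 3).
ashgor + fenmir + falpyr → umbzel (Recipe 4).
raxyor + umbzel → hexqil (Recipe 2).
ornwyn would need umbarc (Recipe 5), but umbarc is never obtained. umbarc would need raxyor, falpyr, and ornwyn (Recipe 1), but ornwyn is never obtained.

hexqil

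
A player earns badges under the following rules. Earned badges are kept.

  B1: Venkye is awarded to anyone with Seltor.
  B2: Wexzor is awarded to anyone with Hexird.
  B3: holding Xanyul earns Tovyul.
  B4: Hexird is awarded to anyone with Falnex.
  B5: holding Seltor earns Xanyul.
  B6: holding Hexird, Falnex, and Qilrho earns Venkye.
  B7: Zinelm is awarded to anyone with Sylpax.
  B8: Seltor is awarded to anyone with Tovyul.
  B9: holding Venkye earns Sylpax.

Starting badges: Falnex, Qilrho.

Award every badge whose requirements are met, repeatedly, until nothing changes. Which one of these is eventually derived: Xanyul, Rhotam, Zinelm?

With Falnex, Hexird is earned (B4).
With Hexird, Falnex, and Qilrho, Venkye is earned (B6).
With Venkye, Sylpax is earned (B9).
With Sylpax, Zinelm is earned (B7).
Xanyul would need Seltor (B5), but Seltor is never earned. No rule produces Rhotam, and it is not given.

Zinelm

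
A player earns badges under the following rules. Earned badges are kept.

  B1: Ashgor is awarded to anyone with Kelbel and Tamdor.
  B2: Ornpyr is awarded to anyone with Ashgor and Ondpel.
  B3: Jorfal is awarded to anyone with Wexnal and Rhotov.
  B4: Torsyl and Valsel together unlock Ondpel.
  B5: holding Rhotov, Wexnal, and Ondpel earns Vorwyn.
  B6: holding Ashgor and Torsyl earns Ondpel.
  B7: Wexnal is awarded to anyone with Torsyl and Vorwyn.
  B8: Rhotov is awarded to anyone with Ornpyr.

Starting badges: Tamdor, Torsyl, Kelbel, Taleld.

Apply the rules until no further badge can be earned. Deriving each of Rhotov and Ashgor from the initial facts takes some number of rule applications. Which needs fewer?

Ashgor

Ashgor: With Kelbel and Tamdor, Ashgor is earned (B1). [1 rule application]
Rhotov: With Kelbel and Tamdor, Ashgor is earned (B1). With Ashgor and Torsyl, Ondpel is earned (B6). With Ashgor and Ondpel, Ornpyr is earned (B2). With Ornpyr, Rhotov is earned (B8). [4 rule applications]
Ashgor needs fewer.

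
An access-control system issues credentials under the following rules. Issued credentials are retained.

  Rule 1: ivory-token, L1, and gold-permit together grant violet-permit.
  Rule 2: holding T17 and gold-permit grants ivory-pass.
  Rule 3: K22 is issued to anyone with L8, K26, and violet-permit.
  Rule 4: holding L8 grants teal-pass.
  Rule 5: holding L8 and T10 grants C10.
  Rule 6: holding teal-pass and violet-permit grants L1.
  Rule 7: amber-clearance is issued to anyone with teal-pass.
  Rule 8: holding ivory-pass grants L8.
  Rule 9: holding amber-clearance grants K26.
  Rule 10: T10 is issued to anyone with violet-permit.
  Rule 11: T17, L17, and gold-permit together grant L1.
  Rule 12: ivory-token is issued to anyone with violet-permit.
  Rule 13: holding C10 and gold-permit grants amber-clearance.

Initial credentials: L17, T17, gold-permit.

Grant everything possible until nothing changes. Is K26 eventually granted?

Holding T17 and gold-permit grants ivory-pass (Rule 2).
Holding ivory-pass grants L8 (Rule 8).
Holding L8 grants teal-pass (Rule 4).
Holding teal-pass grants amber-clearance (Rule 7).
Holding amber-clearance grants K26 (Rule 9).

Yes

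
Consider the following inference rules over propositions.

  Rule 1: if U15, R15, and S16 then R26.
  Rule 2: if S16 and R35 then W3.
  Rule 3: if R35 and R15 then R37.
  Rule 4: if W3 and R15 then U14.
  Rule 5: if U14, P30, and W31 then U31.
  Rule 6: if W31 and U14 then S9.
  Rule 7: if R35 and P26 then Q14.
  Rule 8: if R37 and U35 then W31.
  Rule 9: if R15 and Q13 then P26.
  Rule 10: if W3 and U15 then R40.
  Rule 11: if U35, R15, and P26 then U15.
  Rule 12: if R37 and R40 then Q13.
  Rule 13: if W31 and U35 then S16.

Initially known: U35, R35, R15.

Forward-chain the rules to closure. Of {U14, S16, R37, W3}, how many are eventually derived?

From R35 and R15, Rule 3 gives R37.
R37 and U35 hold, so W31 follows (Rule 8).
From W31 and U35, Rule 13 gives S16.
S16 and R35 hold, so W3 follows (Rule 2).
From W3 and R15, Rule 4 gives U14.
U14: reached.
S16: reached.
R37: reached.
W3: reached.
All 4 are reached.

4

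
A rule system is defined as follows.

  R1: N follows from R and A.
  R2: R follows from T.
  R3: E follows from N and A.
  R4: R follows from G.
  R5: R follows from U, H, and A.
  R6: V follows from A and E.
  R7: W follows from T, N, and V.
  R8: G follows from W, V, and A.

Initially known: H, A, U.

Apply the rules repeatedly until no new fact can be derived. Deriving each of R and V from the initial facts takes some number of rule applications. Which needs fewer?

R: From U, H, and A, R5 gives R. [1 rule application]
V: U, H, and A hold, so R follows (R5). R and A hold, so N follows (R1). N and A hold, so E follows (R3). From A and E, R6 gives V. [4 rule applications]
R needs fewer.

R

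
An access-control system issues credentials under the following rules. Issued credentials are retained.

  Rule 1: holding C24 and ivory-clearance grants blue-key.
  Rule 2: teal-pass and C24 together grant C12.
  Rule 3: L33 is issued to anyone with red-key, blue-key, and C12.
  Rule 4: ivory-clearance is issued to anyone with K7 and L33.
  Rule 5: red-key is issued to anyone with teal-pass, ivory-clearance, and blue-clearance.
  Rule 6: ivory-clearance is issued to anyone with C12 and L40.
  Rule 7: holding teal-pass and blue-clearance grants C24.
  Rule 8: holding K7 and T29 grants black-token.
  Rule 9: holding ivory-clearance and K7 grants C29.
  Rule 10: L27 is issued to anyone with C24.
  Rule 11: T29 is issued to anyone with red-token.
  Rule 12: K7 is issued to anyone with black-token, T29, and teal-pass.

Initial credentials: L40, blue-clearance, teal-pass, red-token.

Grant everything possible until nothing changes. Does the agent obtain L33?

Yes

Holding teal-pass and blue-clearance grants C24 (Rule 7).
Holding teal-pass and C24 grants C12 (Rule 2).
Holding C12 and L40 grants ivory-clearance (Rule 6).
Holding C24 and ivory-clearance grants blue-key (Rule 1).
Holding teal-pass, ivory-clearance, and blue-clearance grants red-key (Rule 5).
Holding red-key, blue-key, and C12 grants L33 (Rule 3).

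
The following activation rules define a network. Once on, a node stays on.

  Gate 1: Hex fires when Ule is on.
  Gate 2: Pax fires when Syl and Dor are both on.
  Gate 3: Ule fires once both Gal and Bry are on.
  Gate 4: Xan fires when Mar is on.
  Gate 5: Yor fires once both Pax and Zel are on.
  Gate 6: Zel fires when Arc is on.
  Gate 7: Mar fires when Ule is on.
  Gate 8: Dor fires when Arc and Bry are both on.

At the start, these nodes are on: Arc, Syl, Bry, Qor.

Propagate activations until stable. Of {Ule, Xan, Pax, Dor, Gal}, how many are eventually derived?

2

Gate 8: Arc and Bry on → Dor on.
Gate 2: Syl and Dor on → Pax on.
Ule would need Gal and Bry (Gate 3), but Gal never turns on.
Xan would need Mar (Gate 4), but Mar never turns on.
Pax: reached.
Dor: reached.
No rule produces Gal, and it is not given.
Reached: Pax and Dor — 2 of the 5.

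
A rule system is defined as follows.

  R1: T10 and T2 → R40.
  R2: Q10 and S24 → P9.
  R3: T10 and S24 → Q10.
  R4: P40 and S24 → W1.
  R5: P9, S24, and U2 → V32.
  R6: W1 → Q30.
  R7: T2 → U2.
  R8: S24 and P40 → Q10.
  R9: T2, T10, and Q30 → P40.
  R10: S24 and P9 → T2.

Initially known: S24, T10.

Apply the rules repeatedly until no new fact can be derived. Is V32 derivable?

Yes

From T10 and S24, R3 gives Q10.
From Q10 and S24, R2 gives P9.
S24 and P9 hold, so T2 follows (R10).
From T2, R7 gives U2.
P9, S24, and U2 hold, so V32 follows (R5).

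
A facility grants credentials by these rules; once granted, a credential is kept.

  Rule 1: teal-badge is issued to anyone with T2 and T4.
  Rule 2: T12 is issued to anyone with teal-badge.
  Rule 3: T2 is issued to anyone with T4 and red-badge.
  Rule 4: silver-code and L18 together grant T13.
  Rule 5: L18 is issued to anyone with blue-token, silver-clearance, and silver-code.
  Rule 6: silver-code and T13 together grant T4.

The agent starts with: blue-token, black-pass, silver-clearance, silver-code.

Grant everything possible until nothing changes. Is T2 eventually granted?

No

T2 would need T4 and red-badge (Rule 3), but red-badge is never granted.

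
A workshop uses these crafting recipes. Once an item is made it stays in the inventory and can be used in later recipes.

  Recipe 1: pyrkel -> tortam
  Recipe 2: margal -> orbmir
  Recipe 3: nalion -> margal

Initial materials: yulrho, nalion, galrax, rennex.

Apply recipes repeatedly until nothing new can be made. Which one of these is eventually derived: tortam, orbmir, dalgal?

orbmir

Using Recipe 3, nalion makes margal.
margal -> orbmir (Recipe 2).
No rule produces dalgal, and it is not given. tortam would need pyrkel (Recipe 1), but pyrkel is never obtained.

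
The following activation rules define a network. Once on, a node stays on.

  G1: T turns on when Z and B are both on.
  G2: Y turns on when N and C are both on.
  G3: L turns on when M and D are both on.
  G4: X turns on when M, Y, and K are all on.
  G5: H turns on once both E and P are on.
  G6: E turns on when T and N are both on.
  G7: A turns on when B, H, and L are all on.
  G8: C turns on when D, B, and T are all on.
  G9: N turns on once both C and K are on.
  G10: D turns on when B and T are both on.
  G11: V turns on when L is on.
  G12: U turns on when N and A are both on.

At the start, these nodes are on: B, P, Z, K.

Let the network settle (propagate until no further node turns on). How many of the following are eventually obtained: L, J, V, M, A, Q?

L would need M and D (G3), but M never turns on.
No rule produces J, and it is not given.
V would need L (G11), but L never turns on.
No rule produces M, and it is not given.
A would need B, H, and L (G7), but L never turns on.
No rule produces Q, and it is not given.
None of the 6 are reached.

0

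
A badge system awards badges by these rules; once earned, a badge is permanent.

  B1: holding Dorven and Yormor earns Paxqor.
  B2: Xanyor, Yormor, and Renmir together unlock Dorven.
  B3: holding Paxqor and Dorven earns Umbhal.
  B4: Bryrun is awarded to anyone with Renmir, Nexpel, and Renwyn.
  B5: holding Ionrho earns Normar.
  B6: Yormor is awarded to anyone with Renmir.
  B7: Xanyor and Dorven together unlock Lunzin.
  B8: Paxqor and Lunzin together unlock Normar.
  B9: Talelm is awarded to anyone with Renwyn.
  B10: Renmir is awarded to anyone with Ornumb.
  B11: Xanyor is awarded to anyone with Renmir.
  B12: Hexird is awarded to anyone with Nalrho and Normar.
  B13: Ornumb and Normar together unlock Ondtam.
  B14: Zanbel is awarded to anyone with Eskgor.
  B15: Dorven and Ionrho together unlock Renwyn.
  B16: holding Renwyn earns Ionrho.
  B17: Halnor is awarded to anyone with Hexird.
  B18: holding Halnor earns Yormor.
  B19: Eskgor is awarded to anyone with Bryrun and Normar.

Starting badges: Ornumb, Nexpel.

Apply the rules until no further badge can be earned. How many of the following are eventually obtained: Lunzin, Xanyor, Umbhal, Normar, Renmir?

5

With Ornumb, Renmir is earned (B10).
With Renmir, Xanyor is earned (B11).
With Renmir, Yormor is earned (B6).
With Xanyor, Yormor, and Renmir, Dorven is earned (B2).
With Xanyor and Dorven, Lunzin is earned (B7).
With Dorven and Yormor, Paxqor is earned (B1).
With Paxqor and Dorven, Umbhal is earned (B3).
With Paxqor and Lunzin, Normar is earned (B8).
Lunzin: reached.
Xanyor: reached.
Umbhal: reached.
Normar: reached.
Renmir: reached.
All 5 are reached.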